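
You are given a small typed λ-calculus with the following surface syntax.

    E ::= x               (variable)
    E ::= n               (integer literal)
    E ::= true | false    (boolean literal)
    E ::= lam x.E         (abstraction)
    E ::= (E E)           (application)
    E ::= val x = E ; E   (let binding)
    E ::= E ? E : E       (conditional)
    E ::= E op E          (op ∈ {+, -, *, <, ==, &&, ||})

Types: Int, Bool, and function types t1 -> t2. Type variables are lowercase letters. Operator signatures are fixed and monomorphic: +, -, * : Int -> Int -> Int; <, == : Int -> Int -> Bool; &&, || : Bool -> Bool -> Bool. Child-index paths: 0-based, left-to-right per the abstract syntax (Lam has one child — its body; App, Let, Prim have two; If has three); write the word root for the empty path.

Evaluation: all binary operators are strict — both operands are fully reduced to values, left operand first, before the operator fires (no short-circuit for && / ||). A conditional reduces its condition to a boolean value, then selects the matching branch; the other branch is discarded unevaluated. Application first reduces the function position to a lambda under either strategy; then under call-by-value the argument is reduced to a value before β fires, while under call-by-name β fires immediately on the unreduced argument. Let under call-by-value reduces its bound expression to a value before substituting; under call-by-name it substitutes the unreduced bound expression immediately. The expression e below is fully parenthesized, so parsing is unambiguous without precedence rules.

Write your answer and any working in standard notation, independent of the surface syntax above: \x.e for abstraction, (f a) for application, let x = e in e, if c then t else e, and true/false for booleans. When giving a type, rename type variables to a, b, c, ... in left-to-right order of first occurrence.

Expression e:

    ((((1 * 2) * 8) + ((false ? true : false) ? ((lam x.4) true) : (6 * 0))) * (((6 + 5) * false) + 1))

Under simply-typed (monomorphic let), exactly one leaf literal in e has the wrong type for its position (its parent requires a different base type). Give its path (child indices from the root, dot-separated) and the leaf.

Derivation:
  unify Int ~ Int
  unify Int ~ Int
  unify Int ~ Int
  unify Int ~ Int
  unify Int ~ Int
  unify Bool ~ Bool
  unify Bool ~ Bool
  unify Bool ~ Bool
\x._ : a -> Int
  unify a -> Int ~ Bool -> b
  unify a ~ Bool
  unify Int ~ b
_ _ : Int
  unify Int ~ Int
  unify Int ~ Int
  unify Int ~ Int
  unify Int ~ Int
  unify Int ~ Int
  unify Int ~ Int
  unify Int ~ Int
  unify Int ~ Int
  unify Bool ~ Int
  FAIL: mismatch Bool ~ Int

Answer: 1.0.1 : false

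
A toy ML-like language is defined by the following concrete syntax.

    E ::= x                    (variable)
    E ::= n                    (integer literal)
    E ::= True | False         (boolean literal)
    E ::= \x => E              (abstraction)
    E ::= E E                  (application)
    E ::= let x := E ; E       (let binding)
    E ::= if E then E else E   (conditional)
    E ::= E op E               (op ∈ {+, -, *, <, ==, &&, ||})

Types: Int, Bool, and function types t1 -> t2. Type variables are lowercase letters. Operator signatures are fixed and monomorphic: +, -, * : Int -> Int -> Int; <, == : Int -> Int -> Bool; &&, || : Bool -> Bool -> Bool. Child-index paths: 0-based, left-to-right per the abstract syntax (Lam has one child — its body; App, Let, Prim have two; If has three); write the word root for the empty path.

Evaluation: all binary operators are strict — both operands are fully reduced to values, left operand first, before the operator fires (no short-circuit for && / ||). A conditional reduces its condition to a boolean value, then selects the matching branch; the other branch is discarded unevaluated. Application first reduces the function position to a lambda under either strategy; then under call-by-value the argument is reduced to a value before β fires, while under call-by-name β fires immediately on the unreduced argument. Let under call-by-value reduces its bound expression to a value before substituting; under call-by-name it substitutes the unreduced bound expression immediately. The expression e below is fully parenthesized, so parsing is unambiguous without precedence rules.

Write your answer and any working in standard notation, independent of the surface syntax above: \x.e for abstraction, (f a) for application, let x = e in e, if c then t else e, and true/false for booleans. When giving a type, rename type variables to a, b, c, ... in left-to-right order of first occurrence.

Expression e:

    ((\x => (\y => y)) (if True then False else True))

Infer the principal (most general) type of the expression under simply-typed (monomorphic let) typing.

Answer: a -> a

Trace:
y : b
\y._ : b -> b
\x._ : a -> b -> b
  unify Bool ~ Bool
  unify Bool ~ Bool
  unify a -> b -> b ~ Bool -> c
  unify a ~ Bool
  unify b -> b ~ c
_ _ : b -> b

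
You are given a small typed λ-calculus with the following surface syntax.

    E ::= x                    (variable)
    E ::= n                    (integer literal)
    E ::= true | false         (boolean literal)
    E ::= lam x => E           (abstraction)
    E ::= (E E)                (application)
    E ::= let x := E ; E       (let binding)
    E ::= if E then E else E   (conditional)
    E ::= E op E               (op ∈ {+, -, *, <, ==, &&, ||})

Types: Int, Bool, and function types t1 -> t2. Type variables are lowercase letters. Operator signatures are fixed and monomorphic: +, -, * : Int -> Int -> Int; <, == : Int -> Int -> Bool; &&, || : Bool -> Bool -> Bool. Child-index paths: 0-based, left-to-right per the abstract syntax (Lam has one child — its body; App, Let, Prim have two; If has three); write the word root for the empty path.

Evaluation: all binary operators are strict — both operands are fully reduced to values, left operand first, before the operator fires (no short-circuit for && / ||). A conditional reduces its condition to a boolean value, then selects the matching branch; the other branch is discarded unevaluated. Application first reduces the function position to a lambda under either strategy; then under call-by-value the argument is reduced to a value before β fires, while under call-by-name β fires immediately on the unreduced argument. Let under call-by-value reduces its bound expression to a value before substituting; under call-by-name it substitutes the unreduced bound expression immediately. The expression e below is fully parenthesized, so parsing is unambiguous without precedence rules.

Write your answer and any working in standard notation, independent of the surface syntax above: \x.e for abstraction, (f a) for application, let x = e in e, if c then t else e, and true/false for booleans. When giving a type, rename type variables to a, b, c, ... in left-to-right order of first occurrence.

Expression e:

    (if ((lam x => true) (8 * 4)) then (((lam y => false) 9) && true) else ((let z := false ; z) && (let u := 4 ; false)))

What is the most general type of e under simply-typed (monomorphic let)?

Answer: Bool

Trace:
\x._ : a -> Bool
  unify Int ~ Int
  unify Int ~ Int
  unify a -> Bool ~ Int -> b
  unify a ~ Int
  unify Bool ~ b
_ _ : Bool
  unify Bool ~ Bool
\y._ : c -> Bool
  unify c -> Bool ~ Int -> d
  unify c ~ Int
  unify Bool ~ d
_ _ : Bool
  unify Bool ~ Bool
  unify Bool ~ Bool
let z : Bool
z : Bool
  unify Bool ~ Bool
let u : Int
  unify Bool ~ Bool
  unify Bool ~ Bool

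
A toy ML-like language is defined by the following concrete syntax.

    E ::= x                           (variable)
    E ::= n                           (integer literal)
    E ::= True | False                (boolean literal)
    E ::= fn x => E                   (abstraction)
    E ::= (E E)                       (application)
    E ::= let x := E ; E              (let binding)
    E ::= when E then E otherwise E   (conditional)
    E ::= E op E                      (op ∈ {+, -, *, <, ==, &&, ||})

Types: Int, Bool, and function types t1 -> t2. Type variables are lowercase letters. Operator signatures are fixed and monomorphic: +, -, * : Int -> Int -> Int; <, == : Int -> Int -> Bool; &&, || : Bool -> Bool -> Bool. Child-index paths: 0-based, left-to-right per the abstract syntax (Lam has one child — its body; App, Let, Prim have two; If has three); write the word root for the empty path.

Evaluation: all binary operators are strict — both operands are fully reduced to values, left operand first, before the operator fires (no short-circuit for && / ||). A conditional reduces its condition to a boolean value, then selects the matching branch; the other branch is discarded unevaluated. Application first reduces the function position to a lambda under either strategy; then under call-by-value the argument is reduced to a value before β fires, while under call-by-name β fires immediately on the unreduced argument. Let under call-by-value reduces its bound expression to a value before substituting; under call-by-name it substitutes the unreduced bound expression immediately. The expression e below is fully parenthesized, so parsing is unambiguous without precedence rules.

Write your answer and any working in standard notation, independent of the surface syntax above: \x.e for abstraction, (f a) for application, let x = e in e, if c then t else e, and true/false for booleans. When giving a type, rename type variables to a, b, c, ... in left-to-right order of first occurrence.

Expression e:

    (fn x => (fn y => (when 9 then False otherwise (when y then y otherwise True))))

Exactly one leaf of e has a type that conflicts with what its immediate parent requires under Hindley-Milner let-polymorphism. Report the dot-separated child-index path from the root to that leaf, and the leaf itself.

Derivation:
  unify Int ~ Bool
  FAIL: mismatch Int ~ Bool

Answer: 0.0.0 : 9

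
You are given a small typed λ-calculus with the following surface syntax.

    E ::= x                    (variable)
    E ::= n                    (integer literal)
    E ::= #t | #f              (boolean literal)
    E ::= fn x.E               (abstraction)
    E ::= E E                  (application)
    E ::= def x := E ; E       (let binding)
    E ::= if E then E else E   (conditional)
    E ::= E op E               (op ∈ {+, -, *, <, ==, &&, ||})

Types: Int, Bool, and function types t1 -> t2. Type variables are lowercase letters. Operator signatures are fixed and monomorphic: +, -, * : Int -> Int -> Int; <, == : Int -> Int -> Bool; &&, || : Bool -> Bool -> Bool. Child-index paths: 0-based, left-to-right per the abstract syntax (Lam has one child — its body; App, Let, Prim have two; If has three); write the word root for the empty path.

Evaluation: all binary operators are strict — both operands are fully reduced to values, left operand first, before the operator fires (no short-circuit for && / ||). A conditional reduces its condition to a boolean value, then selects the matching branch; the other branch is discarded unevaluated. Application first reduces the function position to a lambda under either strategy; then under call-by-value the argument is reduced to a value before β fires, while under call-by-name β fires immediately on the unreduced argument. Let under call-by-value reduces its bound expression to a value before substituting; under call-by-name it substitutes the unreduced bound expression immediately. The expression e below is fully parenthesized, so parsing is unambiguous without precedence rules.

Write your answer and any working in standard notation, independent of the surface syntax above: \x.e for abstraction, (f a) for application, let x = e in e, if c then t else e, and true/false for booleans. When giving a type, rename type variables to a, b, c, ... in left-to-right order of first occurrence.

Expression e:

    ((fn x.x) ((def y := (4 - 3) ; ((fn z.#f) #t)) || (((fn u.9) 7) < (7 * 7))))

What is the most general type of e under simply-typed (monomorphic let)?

Answer: Bool

Derivation:
x : a
\x._ : a -> a
  unify Int ~ Int
  unify Int ~ Int
let y : Int
\z._ : b -> Bool
  unify b -> Bool ~ Bool -> c
  unify b ~ Bool
  unify Bool ~ c
_ _ : Bool
  unify Bool ~ Bool
\u._ : d -> Int
  unify d -> Int ~ Int -> e
  unify d ~ Int
  unify Int ~ e
_ _ : Int
  unify Int ~ Int
  unify Int ~ Int
  unify Int ~ Int
  unify Int ~ Int
  unify Bool ~ Bool
  unify a -> a ~ Bool -> f
  unify a ~ Bool
  unify Bool ~ f
_ _ : Bool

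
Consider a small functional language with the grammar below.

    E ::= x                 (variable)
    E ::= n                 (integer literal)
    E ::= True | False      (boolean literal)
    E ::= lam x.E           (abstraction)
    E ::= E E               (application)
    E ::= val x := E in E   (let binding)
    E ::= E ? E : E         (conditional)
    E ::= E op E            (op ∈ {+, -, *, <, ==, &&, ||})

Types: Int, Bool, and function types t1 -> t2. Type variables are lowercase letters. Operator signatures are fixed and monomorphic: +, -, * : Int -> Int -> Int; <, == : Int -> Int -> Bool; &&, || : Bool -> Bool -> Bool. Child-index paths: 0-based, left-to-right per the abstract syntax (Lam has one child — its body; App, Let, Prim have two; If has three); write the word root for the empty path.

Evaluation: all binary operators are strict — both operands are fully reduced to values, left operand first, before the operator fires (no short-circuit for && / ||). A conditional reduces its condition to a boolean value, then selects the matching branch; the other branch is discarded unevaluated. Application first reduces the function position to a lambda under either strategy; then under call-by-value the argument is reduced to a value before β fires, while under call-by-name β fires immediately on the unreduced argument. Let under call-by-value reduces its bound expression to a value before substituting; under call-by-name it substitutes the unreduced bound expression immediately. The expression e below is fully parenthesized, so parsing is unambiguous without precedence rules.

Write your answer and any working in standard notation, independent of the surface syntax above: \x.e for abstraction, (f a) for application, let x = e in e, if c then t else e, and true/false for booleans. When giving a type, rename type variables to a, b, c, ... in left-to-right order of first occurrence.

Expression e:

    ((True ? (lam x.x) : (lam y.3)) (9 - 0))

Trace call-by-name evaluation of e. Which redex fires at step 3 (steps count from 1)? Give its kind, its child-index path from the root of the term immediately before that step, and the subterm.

Trace:
step 0: ((if true then (\x.x) else (\y.3)) (9 - 0))
step 1: [if@0] ((\x.x) (9 - 0))
step 2: [beta@root] (9 - 0)
step 3: [delta@root] 9

Answer: delta at root : (9 - 0)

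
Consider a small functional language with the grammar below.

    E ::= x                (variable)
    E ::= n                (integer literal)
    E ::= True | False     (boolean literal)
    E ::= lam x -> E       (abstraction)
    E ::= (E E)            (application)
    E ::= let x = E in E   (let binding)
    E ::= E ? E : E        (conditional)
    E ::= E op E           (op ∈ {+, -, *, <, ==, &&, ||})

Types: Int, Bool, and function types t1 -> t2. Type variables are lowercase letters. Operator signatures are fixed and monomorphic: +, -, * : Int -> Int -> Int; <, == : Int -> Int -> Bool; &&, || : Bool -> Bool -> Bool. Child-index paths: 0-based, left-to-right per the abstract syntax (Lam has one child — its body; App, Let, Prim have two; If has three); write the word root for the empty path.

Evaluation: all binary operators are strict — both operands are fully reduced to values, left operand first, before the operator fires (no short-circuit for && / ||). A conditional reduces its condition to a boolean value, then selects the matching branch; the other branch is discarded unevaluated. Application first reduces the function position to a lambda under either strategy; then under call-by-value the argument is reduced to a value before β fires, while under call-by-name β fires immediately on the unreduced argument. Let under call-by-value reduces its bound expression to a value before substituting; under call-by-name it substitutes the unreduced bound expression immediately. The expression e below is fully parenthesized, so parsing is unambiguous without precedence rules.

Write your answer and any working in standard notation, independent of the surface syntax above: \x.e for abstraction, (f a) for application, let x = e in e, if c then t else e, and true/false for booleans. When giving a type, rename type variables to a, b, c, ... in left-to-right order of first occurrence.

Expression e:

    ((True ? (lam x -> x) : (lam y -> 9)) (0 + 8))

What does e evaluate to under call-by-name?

Working:
step 0: ((if true then (\x.x) else (\y.9)) (0 + 8))
step 1: [if@0] ((\x.x) (0 + 8))
step 2: [beta@root] (0 + 8)
step 3: [delta@root] 8

Answer: 8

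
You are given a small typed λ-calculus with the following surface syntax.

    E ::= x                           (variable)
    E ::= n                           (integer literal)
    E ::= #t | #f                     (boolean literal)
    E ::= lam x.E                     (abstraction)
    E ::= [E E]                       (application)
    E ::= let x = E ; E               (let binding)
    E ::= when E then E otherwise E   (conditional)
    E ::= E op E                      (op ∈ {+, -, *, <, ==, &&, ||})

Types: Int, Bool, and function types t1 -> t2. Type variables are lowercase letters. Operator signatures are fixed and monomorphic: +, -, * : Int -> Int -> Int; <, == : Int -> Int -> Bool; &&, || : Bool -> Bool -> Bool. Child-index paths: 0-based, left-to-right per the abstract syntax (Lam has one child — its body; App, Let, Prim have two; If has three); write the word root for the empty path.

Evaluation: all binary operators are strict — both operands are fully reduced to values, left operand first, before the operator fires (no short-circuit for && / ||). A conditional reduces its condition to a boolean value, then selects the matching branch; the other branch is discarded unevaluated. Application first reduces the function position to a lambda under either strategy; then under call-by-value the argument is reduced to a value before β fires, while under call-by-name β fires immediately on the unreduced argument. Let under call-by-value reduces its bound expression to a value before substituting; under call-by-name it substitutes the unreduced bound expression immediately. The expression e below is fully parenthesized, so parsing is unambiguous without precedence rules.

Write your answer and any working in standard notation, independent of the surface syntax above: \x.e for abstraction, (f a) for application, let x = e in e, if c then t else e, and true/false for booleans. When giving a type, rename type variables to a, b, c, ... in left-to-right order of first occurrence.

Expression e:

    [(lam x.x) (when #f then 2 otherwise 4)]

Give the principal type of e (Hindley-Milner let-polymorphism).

Trace:
x : a
\x._ : a -> a
  unify Bool ~ Bool
  unify Int ~ Int
  unify a -> a ~ Int -> b
  unify a ~ Int
  unify Int ~ b
_ _ : Int

Answer: Int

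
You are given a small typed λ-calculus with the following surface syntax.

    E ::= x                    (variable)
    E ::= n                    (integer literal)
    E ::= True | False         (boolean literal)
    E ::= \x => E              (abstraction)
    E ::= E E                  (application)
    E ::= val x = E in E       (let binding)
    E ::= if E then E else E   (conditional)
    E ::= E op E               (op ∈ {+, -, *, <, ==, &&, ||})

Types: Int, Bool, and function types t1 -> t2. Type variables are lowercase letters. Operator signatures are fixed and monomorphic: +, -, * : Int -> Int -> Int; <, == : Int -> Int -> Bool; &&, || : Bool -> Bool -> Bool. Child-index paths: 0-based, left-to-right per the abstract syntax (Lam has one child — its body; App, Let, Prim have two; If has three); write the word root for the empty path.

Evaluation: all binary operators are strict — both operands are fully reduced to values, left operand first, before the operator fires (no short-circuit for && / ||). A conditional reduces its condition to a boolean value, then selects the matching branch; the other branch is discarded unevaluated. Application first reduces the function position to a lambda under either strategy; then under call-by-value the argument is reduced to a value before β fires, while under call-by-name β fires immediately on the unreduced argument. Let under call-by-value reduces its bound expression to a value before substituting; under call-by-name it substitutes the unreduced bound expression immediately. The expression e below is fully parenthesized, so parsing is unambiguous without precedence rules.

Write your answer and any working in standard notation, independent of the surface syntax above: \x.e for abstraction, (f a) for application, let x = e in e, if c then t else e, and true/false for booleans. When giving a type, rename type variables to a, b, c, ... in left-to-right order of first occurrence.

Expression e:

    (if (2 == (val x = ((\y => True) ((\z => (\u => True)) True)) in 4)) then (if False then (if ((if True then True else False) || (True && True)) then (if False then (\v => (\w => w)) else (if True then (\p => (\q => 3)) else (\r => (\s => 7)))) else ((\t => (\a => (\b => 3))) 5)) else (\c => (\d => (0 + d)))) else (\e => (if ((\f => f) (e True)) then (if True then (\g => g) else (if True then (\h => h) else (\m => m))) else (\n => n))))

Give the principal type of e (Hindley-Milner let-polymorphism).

Working:
  unify Int ~ Int
\y._ : a -> Bool
\u._ : c -> Bool
\z._ : b -> c -> Bool
  unify b -> c -> Bool ~ Bool -> d
  unify b ~ Bool
  unify c -> Bool ~ d
_ _ : c -> Bool
  unify a -> Bool ~ (c -> Bool) -> e
  unify a ~ c -> Bool
  unify Bool ~ e
_ _ : Bool
let x : Bool
  unify Int ~ Int
  unify Bool ~ Bool
  unify Bool ~ Bool
  unify Bool ~ Bool
  unify Bool ~ Bool
  unify Bool ~ Bool
  unify Bool ~ Bool
  unify Bool ~ Bool
  unify Bool ~ Bool
  unify Bool ~ Bool
  unify Bool ~ Bool
w : g
\w._ : g -> g
\v._ : f -> g -> g
  unify Bool ~ Bool
\q._ : i -> Int
\p._ : h -> i -> Int
\s._ : k -> Int
\r._ : j -> k -> Int
  unify h -> i -> Int ~ j -> k -> Int
  unify h ~ j
  unify i -> Int ~ k -> Int
  unify i ~ k
  unify Int ~ Int
  unify f -> g -> g ~ j -> k -> Int
  unify f ~ j
  unify g -> g ~ k -> Int
  unify g ~ k
  unify k ~ Int
\b._ : n -> Int
\a._ : m -> n -> Int
\t._ : l -> m -> n -> Int
  unify l -> m -> n -> Int ~ Int -> o
  unify l ~ Int
  unify m -> n -> Int ~ o
_ _ : m -> n -> Int
  unify j -> Int -> Int ~ m -> n -> Int
  unify j ~ m
  unify Int -> Int ~ n -> Int
  unify Int ~ n
  unify Int ~ Int
  unify Int ~ Int
d : q
  unify q ~ Int
\d._ : Int -> Int
\c._ : p -> Int -> Int
  unify m -> Int -> Int ~ p -> Int -> Int
  unify m ~ p
  unify Int -> Int ~ Int -> Int
  unify Int ~ Int
  unify Int ~ Int
f : s
\f._ : s -> s
e : r
  unify r ~ Bool -> t
_ _ : t
  unify s -> s ~ t -> u
  unify s ~ t
  unify t ~ u
_ _ : u
  unify u ~ Bool
  unify Bool ~ Bool
g : v
\g._ : v -> v
  unify Bool ~ Bool
h : w
\h._ : w -> w
m : x
\m._ : x -> x
  unify w -> w ~ x -> x
  unify w ~ x
  unify x ~ x
  unify v -> v ~ x -> x
  unify v ~ x
  unify x ~ x
n : y
\n._ : y -> y
  unify x -> x ~ y -> y
  unify x ~ y
  unify y ~ y
\e._ : (Bool -> Bool) -> y -> y
  unify p -> Int -> Int ~ (Bool -> Bool) -> y -> y
  unify p ~ Bool -> Bool
  unify Int -> Int ~ y -> y
  unify Int ~ y
  unify Int ~ Int

Answer: (Bool -> Bool) -> Int -> Int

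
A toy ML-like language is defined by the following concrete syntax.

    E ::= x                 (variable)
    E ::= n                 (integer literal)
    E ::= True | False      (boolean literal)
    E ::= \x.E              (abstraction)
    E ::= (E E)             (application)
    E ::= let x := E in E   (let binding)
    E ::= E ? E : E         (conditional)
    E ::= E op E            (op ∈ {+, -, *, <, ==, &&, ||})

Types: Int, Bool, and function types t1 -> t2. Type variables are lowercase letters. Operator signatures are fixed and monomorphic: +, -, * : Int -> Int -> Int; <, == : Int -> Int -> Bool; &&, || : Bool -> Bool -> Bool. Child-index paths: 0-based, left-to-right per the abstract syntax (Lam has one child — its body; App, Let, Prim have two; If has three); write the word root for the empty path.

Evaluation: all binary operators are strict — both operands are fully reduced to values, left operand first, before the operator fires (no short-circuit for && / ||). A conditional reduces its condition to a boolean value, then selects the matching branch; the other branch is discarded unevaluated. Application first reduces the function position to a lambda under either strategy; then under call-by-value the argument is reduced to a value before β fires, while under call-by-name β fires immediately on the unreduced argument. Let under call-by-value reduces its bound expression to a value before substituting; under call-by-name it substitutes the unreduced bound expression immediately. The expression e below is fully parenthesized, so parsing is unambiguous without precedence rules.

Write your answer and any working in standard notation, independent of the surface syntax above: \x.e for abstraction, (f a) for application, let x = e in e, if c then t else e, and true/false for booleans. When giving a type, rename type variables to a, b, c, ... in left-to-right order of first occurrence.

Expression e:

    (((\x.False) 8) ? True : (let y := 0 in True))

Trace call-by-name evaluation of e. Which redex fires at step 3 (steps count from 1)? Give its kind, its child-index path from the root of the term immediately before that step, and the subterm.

Trace:
step 0: (if ((\x.false) 8) then true else (let y = 0 in true))
step 1: [beta@0] (if false then true else (let y = 0 in true))
step 2: [if@root] (let y = 0 in true)
step 3: [let@root] true

Answer: let at root : (let y = 0 in true)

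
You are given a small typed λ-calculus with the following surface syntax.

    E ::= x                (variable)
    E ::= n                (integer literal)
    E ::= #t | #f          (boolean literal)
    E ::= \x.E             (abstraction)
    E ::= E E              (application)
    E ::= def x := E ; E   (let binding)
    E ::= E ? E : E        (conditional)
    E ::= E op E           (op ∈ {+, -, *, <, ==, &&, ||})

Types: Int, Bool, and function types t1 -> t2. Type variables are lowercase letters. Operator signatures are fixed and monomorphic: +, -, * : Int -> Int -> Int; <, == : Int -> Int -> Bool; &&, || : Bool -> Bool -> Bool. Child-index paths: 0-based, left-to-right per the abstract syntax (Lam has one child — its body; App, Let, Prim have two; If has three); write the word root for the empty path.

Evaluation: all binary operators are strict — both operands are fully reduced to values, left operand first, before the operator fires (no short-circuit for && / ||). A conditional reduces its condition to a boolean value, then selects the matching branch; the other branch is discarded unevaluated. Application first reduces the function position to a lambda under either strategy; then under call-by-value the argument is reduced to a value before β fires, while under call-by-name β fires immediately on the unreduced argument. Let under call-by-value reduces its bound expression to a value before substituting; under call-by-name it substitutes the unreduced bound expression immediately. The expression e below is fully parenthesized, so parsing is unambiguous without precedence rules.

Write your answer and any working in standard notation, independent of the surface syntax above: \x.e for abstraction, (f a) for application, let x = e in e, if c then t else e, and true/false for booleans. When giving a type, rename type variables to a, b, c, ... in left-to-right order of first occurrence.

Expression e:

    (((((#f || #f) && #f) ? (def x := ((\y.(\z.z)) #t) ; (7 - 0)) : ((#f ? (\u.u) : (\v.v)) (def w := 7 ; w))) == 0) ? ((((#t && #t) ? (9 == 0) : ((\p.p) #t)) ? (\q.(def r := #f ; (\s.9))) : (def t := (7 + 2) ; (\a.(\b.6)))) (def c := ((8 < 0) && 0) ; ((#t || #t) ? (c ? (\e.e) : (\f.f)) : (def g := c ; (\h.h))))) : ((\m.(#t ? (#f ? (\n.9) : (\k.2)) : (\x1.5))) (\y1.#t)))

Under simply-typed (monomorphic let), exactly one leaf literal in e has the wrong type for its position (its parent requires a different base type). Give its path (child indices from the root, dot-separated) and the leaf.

Working:
  unify Bool ~ Bool
  unify Bool ~ Bool
  unify Bool ~ Bool
  unify Bool ~ Bool
  unify Bool ~ Bool
z : b
\z._ : b -> b
\y._ : a -> b -> b
  unify a -> b -> b ~ Bool -> c
  unify a ~ Bool
  unify b -> b ~ c
_ _ : b -> b
let x : b -> b
  unify Int ~ Int
  unify Int ~ Int
  unify Bool ~ Bool
u : d
\u._ : d -> d
v : e
\v._ : e -> e
  unify d -> d ~ e -> e
  unify d ~ e
  unify e ~ e
let w : Int
w : Int
  unify e -> e ~ Int -> f
  unify e ~ Int
  unify Int ~ f
_ _ : Int
  unify Int ~ Int
  unify Int ~ Int
  unify Int ~ Int
  unify Bool ~ Bool
  unify Bool ~ Bool
  unify Bool ~ Bool
  unify Bool ~ Bool
  unify Int ~ Int
  unify Int ~ Int
p : g
\p._ : g -> g
  unify g -> g ~ Bool -> h
  unify g ~ Bool
  unify Bool ~ h
_ _ : Bool
  unify Bool ~ Bool
  unify Bool ~ Bool
let r : Bool
\s._ : j -> Int
\q._ : i -> j -> Int
  unify Int ~ Int
  unify Int ~ Int
let t : Int
\b._ : l -> Int
\a._ : k -> l -> Int
  unify i -> j -> Int ~ k -> l -> Int
  unify i ~ k
  unify j -> Int ~ l -> Int
  unify j ~ l
  unify Int ~ Int
  unify Int ~ Int
  unify Int ~ Int
  unify Bool ~ Bool
  unify Int ~ Bool
  FAIL: mismatch Int ~ Bool

Answer: 1.1.0.1 : 0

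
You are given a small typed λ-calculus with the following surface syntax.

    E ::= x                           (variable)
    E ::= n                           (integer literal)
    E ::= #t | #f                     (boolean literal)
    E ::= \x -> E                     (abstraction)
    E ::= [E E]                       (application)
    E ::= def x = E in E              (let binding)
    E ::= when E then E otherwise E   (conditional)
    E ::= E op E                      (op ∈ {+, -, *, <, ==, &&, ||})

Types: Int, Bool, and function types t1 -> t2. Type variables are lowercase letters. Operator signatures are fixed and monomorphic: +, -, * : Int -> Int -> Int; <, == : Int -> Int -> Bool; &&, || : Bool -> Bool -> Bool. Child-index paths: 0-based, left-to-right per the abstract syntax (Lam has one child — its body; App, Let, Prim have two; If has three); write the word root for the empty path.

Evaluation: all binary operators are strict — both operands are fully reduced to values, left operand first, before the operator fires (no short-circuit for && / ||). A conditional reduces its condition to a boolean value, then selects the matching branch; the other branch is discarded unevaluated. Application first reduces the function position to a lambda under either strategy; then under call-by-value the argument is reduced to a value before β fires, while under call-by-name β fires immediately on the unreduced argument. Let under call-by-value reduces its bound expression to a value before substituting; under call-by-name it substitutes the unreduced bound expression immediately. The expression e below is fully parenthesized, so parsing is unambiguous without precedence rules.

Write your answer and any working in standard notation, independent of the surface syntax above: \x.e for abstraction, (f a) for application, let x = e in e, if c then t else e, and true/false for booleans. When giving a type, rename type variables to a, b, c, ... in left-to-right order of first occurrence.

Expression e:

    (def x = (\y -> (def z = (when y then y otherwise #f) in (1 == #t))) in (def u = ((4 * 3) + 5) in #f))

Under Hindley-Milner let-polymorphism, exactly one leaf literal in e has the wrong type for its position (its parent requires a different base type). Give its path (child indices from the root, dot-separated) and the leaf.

Working:
y : a
  unify a ~ Bool
y : Bool
  unify Bool ~ Bool
let z : Bool
  unify Int ~ Int
  unify Bool ~ Int
  FAIL: mismatch Bool ~ Int

Answer: 0.0.1.1 : true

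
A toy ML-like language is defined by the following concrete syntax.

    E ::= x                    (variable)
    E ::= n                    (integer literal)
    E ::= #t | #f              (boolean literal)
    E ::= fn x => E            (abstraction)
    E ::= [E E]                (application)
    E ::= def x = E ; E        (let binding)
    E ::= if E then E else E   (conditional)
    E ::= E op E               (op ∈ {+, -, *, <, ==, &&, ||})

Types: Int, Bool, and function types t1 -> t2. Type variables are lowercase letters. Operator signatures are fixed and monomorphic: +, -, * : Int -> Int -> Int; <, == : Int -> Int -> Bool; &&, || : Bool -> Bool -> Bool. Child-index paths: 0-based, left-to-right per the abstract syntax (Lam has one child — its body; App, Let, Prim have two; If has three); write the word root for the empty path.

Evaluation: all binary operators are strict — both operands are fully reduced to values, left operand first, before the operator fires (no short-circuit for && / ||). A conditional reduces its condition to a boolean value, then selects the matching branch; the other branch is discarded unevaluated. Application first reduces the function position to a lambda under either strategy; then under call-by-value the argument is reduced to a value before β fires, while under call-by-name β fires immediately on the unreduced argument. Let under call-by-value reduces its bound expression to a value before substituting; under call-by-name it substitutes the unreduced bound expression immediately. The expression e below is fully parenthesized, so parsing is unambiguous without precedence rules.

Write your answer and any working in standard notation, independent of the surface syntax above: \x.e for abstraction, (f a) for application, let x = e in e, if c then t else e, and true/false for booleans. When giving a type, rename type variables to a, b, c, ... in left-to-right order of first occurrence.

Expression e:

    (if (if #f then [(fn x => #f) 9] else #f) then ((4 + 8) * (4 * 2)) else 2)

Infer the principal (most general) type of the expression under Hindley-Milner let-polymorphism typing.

Answer: Int

Trace:
  unify Bool ~ Bool
\x._ : a -> Bool
  unify a -> Bool ~ Int -> b
  unify a ~ Int
  unify Bool ~ b
_ _ : Bool
  unify Bool ~ Bool
  unify Bool ~ Bool
  unify Int ~ Int
  unify Int ~ Int
  unify Int ~ Int
  unify Int ~ Int
  unify Int ~ Int
  unify Int ~ Int
  unify Int ~ Int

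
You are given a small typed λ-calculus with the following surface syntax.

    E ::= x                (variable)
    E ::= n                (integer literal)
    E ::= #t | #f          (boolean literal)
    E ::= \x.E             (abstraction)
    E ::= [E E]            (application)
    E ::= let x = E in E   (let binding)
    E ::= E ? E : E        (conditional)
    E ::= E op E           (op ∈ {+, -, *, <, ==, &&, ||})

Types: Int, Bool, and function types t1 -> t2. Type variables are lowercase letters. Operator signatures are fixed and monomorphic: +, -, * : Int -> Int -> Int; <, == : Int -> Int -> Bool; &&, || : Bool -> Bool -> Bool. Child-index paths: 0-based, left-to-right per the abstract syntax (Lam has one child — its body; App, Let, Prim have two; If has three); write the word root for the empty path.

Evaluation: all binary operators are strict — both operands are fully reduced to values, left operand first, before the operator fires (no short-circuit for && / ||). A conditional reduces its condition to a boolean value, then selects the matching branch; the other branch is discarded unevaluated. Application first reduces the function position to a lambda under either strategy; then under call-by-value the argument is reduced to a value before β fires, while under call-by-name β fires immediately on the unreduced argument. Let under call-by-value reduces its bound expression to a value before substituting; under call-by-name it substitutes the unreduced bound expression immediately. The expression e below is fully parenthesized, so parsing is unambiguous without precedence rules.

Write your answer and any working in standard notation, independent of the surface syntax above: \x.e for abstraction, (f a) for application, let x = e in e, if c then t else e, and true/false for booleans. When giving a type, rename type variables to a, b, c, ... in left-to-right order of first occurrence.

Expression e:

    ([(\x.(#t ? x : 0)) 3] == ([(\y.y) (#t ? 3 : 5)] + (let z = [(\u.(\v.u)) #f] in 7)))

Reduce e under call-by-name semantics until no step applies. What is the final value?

Trace:
step 0: (((\x.(if true then x else 0)) 3) == (((\y.y) (if true then 3 else 5)) + (let z = ((\u.(\v.u)) false) in 7)))
step 1: [beta@0] ((if true then 3 else 0) == (((\y.y) (if true then 3 else 5)) + (let z = ((\u.(\v.u)) false) in 7)))
step 2: [if@0] (3 == (((\y.y) (if true then 3 else 5)) + (let z = ((\u.(\v.u)) false) in 7)))
step 3: [beta@1.0] (3 == ((if true then 3 else 5) + (let z = ((\u.(\v.u)) false) in 7)))
step 4: [if@1.0] (3 == (3 + (let z = ((\u.(\v.u)) false) in 7)))
step 5: [let@1.1] (3 == (3 + 7))
step 6: [delta@1] (3 == 10)
step 7: [delta@root] false

Answer: false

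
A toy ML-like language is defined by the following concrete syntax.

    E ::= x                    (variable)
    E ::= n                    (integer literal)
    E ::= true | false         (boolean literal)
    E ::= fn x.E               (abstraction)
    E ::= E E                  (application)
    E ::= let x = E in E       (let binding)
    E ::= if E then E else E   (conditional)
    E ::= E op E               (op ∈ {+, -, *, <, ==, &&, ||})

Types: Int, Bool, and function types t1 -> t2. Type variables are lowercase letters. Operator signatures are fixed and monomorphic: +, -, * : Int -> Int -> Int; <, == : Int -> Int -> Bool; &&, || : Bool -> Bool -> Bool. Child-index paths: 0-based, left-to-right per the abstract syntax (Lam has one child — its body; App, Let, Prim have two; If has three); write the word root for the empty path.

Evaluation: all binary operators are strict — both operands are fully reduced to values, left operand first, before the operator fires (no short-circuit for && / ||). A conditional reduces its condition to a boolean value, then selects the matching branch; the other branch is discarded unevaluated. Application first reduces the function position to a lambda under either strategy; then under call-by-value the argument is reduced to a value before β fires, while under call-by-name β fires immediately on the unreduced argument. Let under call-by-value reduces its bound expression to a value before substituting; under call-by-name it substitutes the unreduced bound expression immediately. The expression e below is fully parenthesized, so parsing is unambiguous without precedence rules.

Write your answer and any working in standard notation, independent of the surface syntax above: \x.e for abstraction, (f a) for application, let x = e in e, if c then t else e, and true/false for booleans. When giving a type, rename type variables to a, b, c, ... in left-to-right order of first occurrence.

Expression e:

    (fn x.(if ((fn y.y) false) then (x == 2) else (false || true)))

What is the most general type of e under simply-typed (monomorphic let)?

Answer: Int -> Bool

Trace:
y : b
\y._ : b -> b
  unify b -> b ~ Bool -> c
  unify b ~ Bool
  unify Bool ~ c
_ _ : Bool
  unify Bool ~ Bool
x : a
  unify a ~ Int
  unify Int ~ Int
  unify Bool ~ Bool
  unify Bool ~ Bool
  unify Bool ~ Bool
\x._ : Int -> Bool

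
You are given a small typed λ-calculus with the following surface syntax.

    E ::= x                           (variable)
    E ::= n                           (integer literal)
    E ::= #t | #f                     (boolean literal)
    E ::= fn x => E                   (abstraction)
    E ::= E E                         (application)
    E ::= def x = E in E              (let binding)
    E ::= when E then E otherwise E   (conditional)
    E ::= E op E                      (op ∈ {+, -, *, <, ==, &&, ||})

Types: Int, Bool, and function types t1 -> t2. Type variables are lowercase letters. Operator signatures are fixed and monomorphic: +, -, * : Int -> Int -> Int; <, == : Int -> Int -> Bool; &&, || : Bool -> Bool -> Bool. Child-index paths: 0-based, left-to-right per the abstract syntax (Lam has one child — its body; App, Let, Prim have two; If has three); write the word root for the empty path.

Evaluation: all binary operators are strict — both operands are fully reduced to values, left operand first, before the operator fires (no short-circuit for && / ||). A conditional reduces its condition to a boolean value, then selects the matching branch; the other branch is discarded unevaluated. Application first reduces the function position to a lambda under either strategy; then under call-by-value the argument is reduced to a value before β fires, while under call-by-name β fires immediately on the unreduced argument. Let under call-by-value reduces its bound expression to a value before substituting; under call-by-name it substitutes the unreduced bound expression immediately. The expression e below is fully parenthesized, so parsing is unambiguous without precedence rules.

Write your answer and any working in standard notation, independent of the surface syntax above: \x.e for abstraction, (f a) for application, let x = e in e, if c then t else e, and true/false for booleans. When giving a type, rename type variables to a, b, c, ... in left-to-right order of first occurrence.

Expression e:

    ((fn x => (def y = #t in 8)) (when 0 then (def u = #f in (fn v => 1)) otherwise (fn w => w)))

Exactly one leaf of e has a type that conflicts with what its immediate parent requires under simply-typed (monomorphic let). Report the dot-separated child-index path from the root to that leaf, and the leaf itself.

Answer: 1.0 : 0

Working:
let y : Bool
\x._ : a -> Int
  unify Int ~ Bool
  FAIL: mismatch Int ~ Bool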